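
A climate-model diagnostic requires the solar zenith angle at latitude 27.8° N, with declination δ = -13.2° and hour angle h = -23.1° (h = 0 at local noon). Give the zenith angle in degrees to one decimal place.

cos θ_z = sin ϕ sin δ + cos ϕ cos δ cos h = -0.106500 + 0.792159 = 0.685659.
θ_z = arccos(0.685659) = 46.7°.

θ_z = 46.7°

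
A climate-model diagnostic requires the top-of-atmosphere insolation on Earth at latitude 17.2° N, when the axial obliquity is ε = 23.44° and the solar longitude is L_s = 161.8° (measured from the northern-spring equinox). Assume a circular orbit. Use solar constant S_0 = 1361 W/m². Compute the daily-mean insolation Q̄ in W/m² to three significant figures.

Solar declination: sin δ = sin ε · sin L_s = sin 23.44° × sin 161.8° = 0.12424, so δ = +7.137°.
cos h₀ = −tan(+17.2°) tan(+7.137°) = -0.0388, h₀ = 1.6096 rad.
Bracket: h₀ sin ϕ sin δ + cos ϕ cos δ sin h₀ = 1.6096×0.29571×0.12424 + 0.95528×0.99225×0.99925 = 0.059135 + 0.947166 = 1.006301.
Q̄ = (S_0/π) × [bracket] = (1361/π) × 1.006301 = 435.9 W/m².

Q̄ ≈ 436 W/m²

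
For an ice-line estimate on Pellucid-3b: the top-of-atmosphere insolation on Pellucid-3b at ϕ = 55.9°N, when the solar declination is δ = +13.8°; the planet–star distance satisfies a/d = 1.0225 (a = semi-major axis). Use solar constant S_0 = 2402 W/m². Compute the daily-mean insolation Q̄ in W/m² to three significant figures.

Q̄ ≈ 712 W/m²

cos h₀ = −tan(+55.9°) tan(+13.800°) = -0.3628, h₀ = 1.9421 rad.
Bracket: h₀ sin ϕ sin δ + cos ϕ cos δ sin h₀ = 1.9421×0.82806×0.23853 + 0.56064×0.97113×0.93187 = 0.383598 + 0.507361 = 0.890959.
Inverse-square distance factor (a/d)² = 1.0225² = 1.045506.
Q̄ = (S_0/π) × 1.045506 × [bracket] = (2402/π) × 1.045506 × 0.890959 = 712.2 W/m².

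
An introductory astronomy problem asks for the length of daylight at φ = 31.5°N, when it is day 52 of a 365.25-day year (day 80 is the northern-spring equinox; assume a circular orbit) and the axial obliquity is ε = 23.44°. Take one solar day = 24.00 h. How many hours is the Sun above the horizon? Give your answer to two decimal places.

Solar longitude: λ_s = 360° × (52 − 80)/365.25 = -27.598°, i.e. -27.598° + 360° = 332.402°.
sin δ = sin 23.44° × sin 332.402° = -0.18428, so δ = -10.619°.
cos H₀ = −tan φ · tan δ = −tan(+31.5°) × tan(-10.619°) = 0.1149, so H₀ = 1.4556 rad = 83.40°.
Daylight = 2H₀/(2π) × 24.00 h = (1.4556/π) × 24.00 = 11.12 h.

11.12 h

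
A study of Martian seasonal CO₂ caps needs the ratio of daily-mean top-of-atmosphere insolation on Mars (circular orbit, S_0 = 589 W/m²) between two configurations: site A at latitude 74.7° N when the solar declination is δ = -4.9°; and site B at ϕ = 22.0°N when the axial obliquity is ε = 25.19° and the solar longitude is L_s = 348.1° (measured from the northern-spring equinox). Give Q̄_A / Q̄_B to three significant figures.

Q̄_A / Q̄_B ≈ 0.168

— Configuration A (ϕ=+74.7°):
cos h₀ = −tan(+74.7°) tan(-4.900°) = 0.3134, h₀ = 1.2520 rad.
Bracket: h₀ sin ϕ sin δ + cos ϕ cos δ sin h₀ = 1.2520×0.96456×-0.08542 + 0.26387×0.99635×0.94963 = -0.103156 + 0.249664 = 0.146508.
Q̄ = (S_0/π) × [bracket] = (589/π) × 0.146508 = 27.468 W/m².
— Configuration B (ϕ=+22.0°):
Solar declination: sin δ = sin ε · sin L_s = sin 25.19° × sin 348.1° = -0.08776, so δ = -5.035°.
cos h₀ = −tan(+22.0°) tan(-5.035°) = 0.0356, h₀ = 1.5352 rad.
Bracket: h₀ sin ϕ sin δ + cos ϕ cos δ sin h₀ = 1.5352×0.37461×-0.08776 + 0.92718×0.99614×0.99937 = -0.050471 + 0.923019 = 0.872548.
Q̄ = (S_0/π) × [bracket] = (589/π) × 0.872548 = 163.59 W/m².
Ratio Q̄_A / Q̄_B = 27.468 / 163.59 = 0.1679.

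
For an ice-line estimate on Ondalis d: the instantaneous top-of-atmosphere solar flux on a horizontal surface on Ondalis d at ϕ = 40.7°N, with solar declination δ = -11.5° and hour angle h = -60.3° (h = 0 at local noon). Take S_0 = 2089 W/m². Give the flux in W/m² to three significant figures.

cos θ_z = sin ϕ sin δ + cos ϕ cos δ cos h = -0.130008 + 0.368083 = 0.238075.
Flux = S_0 · cos θ_z = 2089 × 0.238075 = 497.3 W/m².

497 W/m²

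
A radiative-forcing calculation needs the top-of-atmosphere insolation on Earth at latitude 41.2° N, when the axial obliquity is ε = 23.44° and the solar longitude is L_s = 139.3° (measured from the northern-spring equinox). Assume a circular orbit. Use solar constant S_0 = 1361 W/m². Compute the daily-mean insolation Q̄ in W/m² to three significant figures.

Q̄ ≈ 440 W/m²

Solar declination: sin δ = sin ε · sin L_s = sin 23.44° × sin 139.3° = 0.25940, so δ = +15.034°.
cos h₀ = −tan(+41.2°) tan(+15.034°) = -0.2351, h₀ = 1.8082 rad.
Bracket: h₀ sin ϕ sin δ + cos ϕ cos δ sin h₀ = 1.8082×0.65869×0.25940 + 0.75241×0.96577×0.97196 = 0.308957 + 0.706280 = 1.015237.
Q̄ = (S_0/π) × [bracket] = (1361/π) × 1.015237 = 439.8 W/m².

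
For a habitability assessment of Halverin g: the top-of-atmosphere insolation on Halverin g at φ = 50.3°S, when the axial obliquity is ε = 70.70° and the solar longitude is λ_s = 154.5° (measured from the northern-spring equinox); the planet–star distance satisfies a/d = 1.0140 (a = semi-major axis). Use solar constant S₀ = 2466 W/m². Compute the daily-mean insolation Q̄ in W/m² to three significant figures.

Q̄ ≈ 144 W/m²

Solar declination: sin δ = sin ε · sin λ_s = sin 70.70° × sin 154.5° = 0.40632, so δ = +23.974°.
cos H₀ = −tan(-50.3°) tan(+23.974°) = 0.5356, H₀ = 1.0056 rad.
Bracket: H₀ sin φ sin δ + cos φ cos δ sin H₀ = 1.0056×-0.76940×0.40632 + 0.63877×0.91373×0.84446 = -0.314373 + 0.492880 = 0.178507.
Inverse-square distance factor (a/d)² = 1.0140² = 1.028196.
Q̄ = (S₀/π) × 1.028196 × [bracket] = (2466/π) × 1.028196 × 0.178507 = 144.1 W/m².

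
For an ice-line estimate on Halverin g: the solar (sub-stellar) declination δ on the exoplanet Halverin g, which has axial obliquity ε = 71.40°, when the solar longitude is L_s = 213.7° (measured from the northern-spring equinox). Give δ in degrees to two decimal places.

δ = -31.73°

sin δ = sin ε · sin L_s = sin 71.40° × sin 213.7° = -0.525864.
δ = arcsin(-0.525864) = -31.73°.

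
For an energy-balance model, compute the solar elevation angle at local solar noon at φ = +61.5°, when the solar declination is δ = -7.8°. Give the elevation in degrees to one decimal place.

At local noon the hour angle is zero, so the zenith angle equals |φ − δ| = |+61.5° − (-7.800°)| = 69.300°.
Elevation = 90° − 69.300° = 20.7°.

20.7°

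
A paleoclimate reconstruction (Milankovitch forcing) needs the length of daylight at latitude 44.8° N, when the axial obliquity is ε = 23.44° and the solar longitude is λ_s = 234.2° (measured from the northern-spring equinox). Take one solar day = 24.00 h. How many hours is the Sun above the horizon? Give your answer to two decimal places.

9.36 h

Solar declination: sin δ = sin ε · sin λ_s = sin 23.44° × sin 234.2° = -0.32263, so δ = -18.822°.
cos H₀ = −tan φ · tan δ = −tan(+44.8°) × tan(-18.822°) = 0.3385, so H₀ = 1.2255 rad = 70.22°.
Daylight = 2H₀/(2π) × 24.00 h = (1.2255/π) × 24.00 = 9.36 h.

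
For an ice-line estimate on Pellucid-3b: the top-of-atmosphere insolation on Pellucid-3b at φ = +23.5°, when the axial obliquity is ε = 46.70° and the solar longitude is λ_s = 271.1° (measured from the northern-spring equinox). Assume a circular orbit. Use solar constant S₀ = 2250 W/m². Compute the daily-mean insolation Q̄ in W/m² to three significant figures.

Solar declination: sin δ = sin ε · sin λ_s = sin 46.70° × sin 271.1° = -0.72764, so δ = -46.689°.
cos H₀ = −tan(+23.5°) tan(-46.689°) = 0.4612, H₀ = 1.0914 rad.
Bracket: H₀ sin φ sin δ + cos φ cos δ sin H₀ = 1.0914×0.39875×-0.72764 + 0.91706×0.68596×0.88728 = -0.316666 + 0.558158 = 0.241492.
Q̄ = (S₀/π) × [bracket] = (2250/π) × 0.241492 = 173.0 W/m².

Q̄ ≈ 173 W/m²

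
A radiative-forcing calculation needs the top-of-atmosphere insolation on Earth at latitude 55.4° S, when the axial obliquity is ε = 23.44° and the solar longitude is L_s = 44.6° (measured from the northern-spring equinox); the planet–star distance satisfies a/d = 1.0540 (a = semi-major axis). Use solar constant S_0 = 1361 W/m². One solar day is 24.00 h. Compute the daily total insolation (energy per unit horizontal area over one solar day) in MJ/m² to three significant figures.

9.70 MJ/m²

Solar declination: sin δ = sin ε · sin L_s = sin 23.44° × sin 44.6° = 0.27931, so δ = +16.219°.
cos h₀ = −tan(-55.4°) tan(+16.219°) = 0.4217, h₀ = 1.1355 rad.
Bracket: h₀ sin ϕ sin δ + cos ϕ cos δ sin h₀ = 1.1355×-0.82314×0.27931 + 0.56784×0.96020×0.90675 = -0.261064 + 0.494396 = 0.233332.
Inverse-square distance factor (a/d)² = 1.0540² = 1.110916.
Q̄ = (S_0/π) × 1.110916 × [bracket] = (1361/π) × 1.110916 × 0.233332 = 112.30 W/m².
Daily total = Q̄ × 24.00 h × 3600 s/h = 112.30 × 24.00 × 3600 / 10⁶ = 9.703 MJ/m².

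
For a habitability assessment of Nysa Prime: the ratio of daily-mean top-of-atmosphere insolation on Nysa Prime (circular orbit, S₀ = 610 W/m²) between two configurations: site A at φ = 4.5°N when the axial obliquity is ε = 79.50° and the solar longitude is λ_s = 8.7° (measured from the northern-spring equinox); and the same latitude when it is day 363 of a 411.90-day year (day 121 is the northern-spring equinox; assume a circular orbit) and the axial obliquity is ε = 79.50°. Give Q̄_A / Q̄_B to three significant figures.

Q̄_A / Q̄_B ≈ 1.27

— Configuration A (φ=+4.5°):
Solar declination: sin δ = sin ε · sin λ_s = sin 79.50° × sin 8.7° = 0.14873, so δ = +8.553°.
cos H₀ = −tan(+4.5°) tan(+8.553°) = -0.0118, H₀ = 1.5826 rad.
Bracket: H₀ sin φ sin δ + cos φ cos δ sin H₀ = 1.5826×0.07846×0.14873 + 0.99692×0.98888×0.99993 = 0.018468 + 0.985765 = 1.004233.
Q̄ = (S₀/π) × [bracket] = (610/π) × 1.004233 = 194.99 W/m².
— Configuration B (φ=+4.5°):
Solar longitude: λ_s = 360° × (363 − 121)/411.90 = 211.508°.
sin δ = sin 79.50° × sin 211.508° = -0.51386, so δ = -30.921°.
cos H₀ = −tan(+4.5°) tan(-30.921°) = 0.0471, H₀ = 1.5236 rad.
Bracket: H₀ sin φ sin δ + cos φ cos δ sin H₀ = 1.5236×0.07846×-0.51386 + 0.99692×0.85787×0.99889 = -0.061428 + 0.854278 = 0.792850.
Q̄ = (S₀/π) × [bracket] = (610/π) × 0.792850 = 153.95 W/m².
Ratio Q̄_A / Q̄_B = 194.99 / 153.95 = 1.267.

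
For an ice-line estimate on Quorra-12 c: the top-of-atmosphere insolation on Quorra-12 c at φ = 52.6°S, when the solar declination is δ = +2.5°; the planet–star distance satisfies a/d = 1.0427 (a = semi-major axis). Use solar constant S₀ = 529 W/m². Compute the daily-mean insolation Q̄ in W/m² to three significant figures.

Q̄ ≈ 101 W/m²

cos H₀ = −tan(-52.6°) tan(+2.500°) = 0.0571, H₀ = 1.5137 rad.
Bracket: H₀ sin φ sin δ + cos φ cos δ sin H₀ = 1.5137×-0.79441×0.04362 + 0.60738×0.99905×0.99837 = -0.052453 + 0.605814 = 0.553361.
Inverse-square distance factor (a/d)² = 1.0427² = 1.087223.
Q̄ = (S₀/π) × 1.087223 × [bracket] = (529/π) × 1.087223 × 0.553361 = 101.3 W/m².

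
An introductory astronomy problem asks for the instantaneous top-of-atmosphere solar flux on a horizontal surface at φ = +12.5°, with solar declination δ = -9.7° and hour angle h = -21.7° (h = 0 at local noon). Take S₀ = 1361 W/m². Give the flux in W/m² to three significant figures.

1.17e+03 W/m²

cos θ_z = sin φ sin δ + cos φ cos δ cos h = -0.036468 + 0.894140 = 0.857672.
Flux = S₀ · cos θ_z = 1361 × 0.857672 = 1167 W/m².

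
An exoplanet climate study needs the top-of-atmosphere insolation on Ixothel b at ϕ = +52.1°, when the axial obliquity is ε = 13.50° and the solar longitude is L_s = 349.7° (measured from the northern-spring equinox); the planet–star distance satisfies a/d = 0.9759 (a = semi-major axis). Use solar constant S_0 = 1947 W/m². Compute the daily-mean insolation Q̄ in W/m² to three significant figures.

Solar declination: sin δ = sin ε · sin L_s = sin 13.50° × sin 349.7° = -0.04174, so δ = -2.392°.
cos h₀ = −tan(+52.1°) tan(-2.392°) = 0.0537, h₀ = 1.5171 rad.
Bracket: h₀ sin ϕ sin δ + cos ϕ cos δ sin h₀ = 1.5171×0.78908×-0.04174 + 0.61429×0.99913×0.99856 = -0.049968 + 0.612872 = 0.562904.
Inverse-square distance factor (a/d)² = 0.9759² = 0.952381.
Q̄ = (S_0/π) × 0.952381 × [bracket] = (1947/π) × 0.952381 × 0.562904 = 332.2 W/m².

Q̄ ≈ 332 W/m²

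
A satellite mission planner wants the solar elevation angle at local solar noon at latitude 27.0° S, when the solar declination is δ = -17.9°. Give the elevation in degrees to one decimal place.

At local noon the hour angle is zero, so the zenith angle equals |ϕ − δ| = |-27.0° − (-17.900°)| = 9.100°.
Elevation = 90° − 9.100° = 80.9°.

80.9°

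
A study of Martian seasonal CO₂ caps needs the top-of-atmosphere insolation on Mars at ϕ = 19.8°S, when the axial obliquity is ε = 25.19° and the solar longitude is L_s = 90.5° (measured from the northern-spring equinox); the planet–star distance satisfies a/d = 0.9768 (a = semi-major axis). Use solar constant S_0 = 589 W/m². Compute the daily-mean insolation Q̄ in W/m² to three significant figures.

Q̄ ≈ 114 W/m²

Solar declination: sin δ = sin ε · sin L_s = sin 25.19° × sin 90.5° = 0.42561, so δ = +25.189°.
cos h₀ = −tan(-19.8°) tan(+25.189°) = 0.1693, h₀ = 1.4006 rad.
Bracket: h₀ sin ϕ sin δ + cos ϕ cos δ sin h₀ = 1.4006×-0.33874×0.42561 + 0.94088×0.90491×0.98556 = -0.201926 + 0.839117 = 0.637191.
Inverse-square distance factor (a/d)² = 0.9768² = 0.954138.
Q̄ = (S_0/π) × 0.954138 × [bracket] = (589/π) × 0.954138 × 0.637191 = 114.0 W/m².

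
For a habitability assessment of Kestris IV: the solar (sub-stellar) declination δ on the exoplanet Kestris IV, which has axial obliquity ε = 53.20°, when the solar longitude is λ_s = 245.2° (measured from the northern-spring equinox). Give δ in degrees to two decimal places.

δ = -46.63°

sin δ = sin ε · sin λ_s = sin 53.20° × sin 245.2° = -0.726886.
δ = arcsin(-0.726886) = -46.63°.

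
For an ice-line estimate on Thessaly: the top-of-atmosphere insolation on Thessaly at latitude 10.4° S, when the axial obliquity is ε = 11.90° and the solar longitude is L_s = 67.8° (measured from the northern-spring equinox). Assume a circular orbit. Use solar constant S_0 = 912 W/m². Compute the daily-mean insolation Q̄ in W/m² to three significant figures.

Solar declination: sin δ = sin ε · sin L_s = sin 11.90° × sin 67.8° = 0.19092, so δ = +11.006°.
cos h₀ = −tan(-10.4°) tan(+11.006°) = 0.0357, h₀ = 1.5351 rad.
Bracket: h₀ sin ϕ sin δ + cos ϕ cos δ sin h₀ = 1.5351×-0.18052×0.19092 + 0.98357×0.98161×0.99936 = -0.052907 + 0.964864 = 0.911957.
Q̄ = (S_0/π) × [bracket] = (912/π) × 0.911957 = 264.7 W/m².

Q̄ ≈ 265 W/m²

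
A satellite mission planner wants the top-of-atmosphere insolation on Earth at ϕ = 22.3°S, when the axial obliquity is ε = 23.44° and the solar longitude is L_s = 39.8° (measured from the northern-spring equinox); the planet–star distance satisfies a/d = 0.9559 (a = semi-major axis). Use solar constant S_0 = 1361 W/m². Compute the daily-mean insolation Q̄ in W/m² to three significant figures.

Solar declination: sin δ = sin ε · sin L_s = sin 23.44° × sin 39.8° = 0.25463, so δ = +14.752°.
cos h₀ = −tan(-22.3°) tan(+14.752°) = 0.1080, h₀ = 1.4626 rad.
Bracket: h₀ sin ϕ sin δ + cos ϕ cos δ sin h₀ = 1.4626×-0.37946×0.25463 + 0.92521×0.96704×0.99415 = -0.141319 + 0.889481 = 0.748162.
Inverse-square distance factor (a/d)² = 0.9559² = 0.913745.
Q̄ = (S_0/π) × 0.913745 × [bracket] = (1361/π) × 0.913745 × 0.748162 = 296.2 W/m².

Q̄ ≈ 296 W/m²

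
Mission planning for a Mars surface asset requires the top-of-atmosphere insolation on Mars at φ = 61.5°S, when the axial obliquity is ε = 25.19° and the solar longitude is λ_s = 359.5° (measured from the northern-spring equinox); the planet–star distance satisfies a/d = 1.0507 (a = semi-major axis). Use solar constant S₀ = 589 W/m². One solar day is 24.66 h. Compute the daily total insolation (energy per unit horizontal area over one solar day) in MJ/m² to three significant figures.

8.86 MJ/m²

Solar declination: sin δ = sin ε · sin λ_s = sin 25.19° × sin 359.5° = -0.00371, so δ = -0.213°.
cos H₀ = −tan(-61.5°) tan(-0.213°) = -0.0068, H₀ = 1.5776 rad.
Bracket: H₀ sin φ sin δ + cos φ cos δ sin H₀ = 1.5776×-0.87882×-0.00371 + 0.47716×0.99999×0.99998 = 0.005144 + 0.477146 = 0.482290.
Inverse-square distance factor (a/d)² = 1.0507² = 1.103970.
Q̄ = (S₀/π) × 1.103970 × [bracket] = (589/π) × 1.103970 × 0.482290 = 99.823 W/m².
Daily total = Q̄ × 24.66 h × 3600 s/h = 99.823 × 24.66 × 3600 / 10⁶ = 8.862 MJ/m².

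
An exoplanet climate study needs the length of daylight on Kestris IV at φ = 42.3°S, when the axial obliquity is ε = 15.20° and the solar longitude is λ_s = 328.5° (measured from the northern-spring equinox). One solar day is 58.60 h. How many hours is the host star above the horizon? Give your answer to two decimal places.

Solar declination: sin δ = sin ε · sin λ_s = sin 15.20° × sin 328.5° = -0.13699, so δ = -7.874°.
cos H₀ = −tan φ · tan δ = −tan(-42.3°) × tan(-7.874°) = -0.1258, so H₀ = 1.6970 rad = 97.23°.
Daylight = 2H₀/(2π) × 58.60 h = (1.6970/π) × 58.60 = 31.65 h.

31.65 h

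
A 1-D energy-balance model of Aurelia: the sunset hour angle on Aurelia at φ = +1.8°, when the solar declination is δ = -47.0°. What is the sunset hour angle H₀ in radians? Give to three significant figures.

H₀ = 1.54 rad

cos H₀ = −tan φ · tan δ = −tan(+1.8°) × tan(-47.000°) = 0.0337, so H₀ = 1.5371 rad = 88.07°.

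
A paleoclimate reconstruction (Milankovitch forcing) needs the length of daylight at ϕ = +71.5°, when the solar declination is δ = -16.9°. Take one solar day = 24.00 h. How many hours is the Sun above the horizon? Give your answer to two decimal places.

cos h₀ = −tan ϕ · tan δ = −tan(+71.5°) × tan(-16.900°) = 0.9080, so h₀ = 0.4322 rad = 24.77°.
Daylight = 2h₀/(2π) × 24.00 h = (0.4322/π) × 24.00 = 3.30 h.

3.30 h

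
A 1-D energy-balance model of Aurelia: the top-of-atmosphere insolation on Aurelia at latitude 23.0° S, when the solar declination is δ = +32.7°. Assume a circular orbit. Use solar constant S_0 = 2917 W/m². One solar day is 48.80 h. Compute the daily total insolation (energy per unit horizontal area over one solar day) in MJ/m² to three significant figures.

cos h₀ = −tan(-23.0°) tan(+32.700°) = 0.2725, h₀ = 1.2948 rad.
Bracket: h₀ sin ϕ sin δ + cos ϕ cos δ sin h₀ = 1.2948×-0.39073×0.54024 + 0.92050×0.84151×0.96215 = -0.273317 + 0.745291 = 0.471974.
Q̄ = (S_0/π) × [bracket] = (2917/π) × 0.471974 = 438.23 W/m².
Daily total = Q̄ × 48.80 h × 3600 s/h = 438.23 × 48.80 × 3600 / 10⁶ = 76.99 MJ/m².

77.0 MJ/m²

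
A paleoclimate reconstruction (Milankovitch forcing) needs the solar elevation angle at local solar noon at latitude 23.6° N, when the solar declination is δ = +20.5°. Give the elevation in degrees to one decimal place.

86.9°

At local noon the hour angle is zero, so the zenith angle equals |ϕ − δ| = |+23.6° − (+20.500°)| = 3.100°.
Elevation = 90° − 3.100° = 86.9°.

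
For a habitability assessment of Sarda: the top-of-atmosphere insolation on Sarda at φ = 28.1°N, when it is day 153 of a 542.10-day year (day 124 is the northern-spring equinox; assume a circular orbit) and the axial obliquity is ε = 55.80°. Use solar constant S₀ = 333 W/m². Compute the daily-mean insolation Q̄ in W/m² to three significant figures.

Solar longitude: λ_s = 360° × (153 − 124)/542.10 = 19.258°.
sin δ = sin 55.80° × sin 19.258° = 0.27280, so δ = +15.831°.
cos H₀ = −tan(+28.1°) tan(+15.831°) = -0.1514, H₀ = 1.7228 rad.
Bracket: H₀ sin φ sin δ + cos φ cos δ sin H₀ = 1.7228×0.47101×0.27280 + 0.88213×0.96207×0.98847 = 0.221365 + 0.838886 = 1.060251.
Q̄ = (S₀/π) × [bracket] = (333/π) × 1.060251 = 112.4 W/m².

Q̄ ≈ 112 W/m²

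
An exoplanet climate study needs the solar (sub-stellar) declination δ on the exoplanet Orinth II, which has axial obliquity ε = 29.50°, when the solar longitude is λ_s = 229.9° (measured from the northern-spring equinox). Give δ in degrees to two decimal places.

δ = -22.13°

sin δ = sin ε · sin λ_s = sin 29.50° × sin 229.9° = -0.376665.
δ = arcsin(-0.376665) = -22.13°.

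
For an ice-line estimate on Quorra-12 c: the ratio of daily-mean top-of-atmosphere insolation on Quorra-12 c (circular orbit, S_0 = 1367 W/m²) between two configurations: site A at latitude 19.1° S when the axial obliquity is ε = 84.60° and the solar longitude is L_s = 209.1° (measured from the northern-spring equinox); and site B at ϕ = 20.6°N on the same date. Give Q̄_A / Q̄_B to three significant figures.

Q̄_A / Q̄_B ≈ 1.92

— Configuration A (ϕ=-19.1°):
Solar declination: sin δ = sin ε · sin L_s = sin 84.60° × sin 209.1° = -0.48418, so δ = -28.959°.
cos h₀ = −tan(-19.1°) tan(-28.959°) = -0.1916, h₀ = 1.7636 rad.
Bracket: h₀ sin ϕ sin δ + cos ϕ cos δ sin h₀ = 1.7636×-0.32722×-0.48418 + 0.94495×0.87497×0.98147 = 0.279413 + 0.811482 = 1.090895.
Q̄ = (S_0/π) × [bracket] = (1367/π) × 1.090895 = 474.68 W/m².
— Configuration B (ϕ=+20.6°):
cos h₀ = −tan(+20.6°) tan(-28.959°) = 0.2080, h₀ = 1.3613 rad.
Bracket: h₀ sin ϕ sin δ + cos ϕ cos δ sin h₀ = 1.3613×0.35184×-0.48418 + 0.93606×0.87497×0.97813 = -0.231903 + 0.801112 = 0.569209.
Q̄ = (S_0/π) × [bracket] = (1367/π) × 0.569209 = 247.68 W/m².
Ratio Q̄_A / Q̄_B = 474.68 / 247.68 = 1.917.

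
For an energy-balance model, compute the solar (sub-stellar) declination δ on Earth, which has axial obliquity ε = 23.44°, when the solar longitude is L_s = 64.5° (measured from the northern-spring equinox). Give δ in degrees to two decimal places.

δ = +21.04°

sin δ = sin ε · sin L_s = sin 23.44° × sin 64.5° = 0.359038.
δ = arcsin(0.359038) = +21.04°.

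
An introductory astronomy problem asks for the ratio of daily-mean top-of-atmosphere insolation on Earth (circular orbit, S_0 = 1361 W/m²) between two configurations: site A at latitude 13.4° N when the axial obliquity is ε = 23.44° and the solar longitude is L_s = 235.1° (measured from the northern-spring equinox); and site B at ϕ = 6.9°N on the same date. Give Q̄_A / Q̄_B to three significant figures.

— Configuration A (ϕ=+13.4°):
Solar declination: sin δ = sin ε · sin L_s = sin 23.44° × sin 235.1° = -0.32625, so δ = -19.041°.
cos h₀ = −tan(+13.4°) tan(-19.041°) = 0.0822, h₀ = 1.4885 rad.
Bracket: h₀ sin ϕ sin δ + cos ϕ cos δ sin h₀ = 1.4885×0.23175×-0.32625 + 0.97278×0.94528×0.99661 = -0.112543 + 0.916432 = 0.803889.
Q̄ = (S_0/π) × [bracket] = (1361/π) × 0.803889 = 348.26 W/m².
— Configuration B (ϕ=+6.9°):
cos h₀ = −tan(+6.9°) tan(-19.041°) = 0.0418, h₀ = 1.5290 rad.
Bracket: h₀ sin ϕ sin δ + cos ϕ cos δ sin h₀ = 1.5290×0.12014×-0.32625 + 0.99276×0.94528×0.99913 = -0.059930 + 0.937620 = 0.877690.
Q̄ = (S_0/π) × [bracket] = (1361/π) × 0.877690 = 380.23 W/m².
Ratio Q̄_A / Q̄_B = 348.26 / 380.23 = 0.9159.

Q̄_A / Q̄_B ≈ 0.916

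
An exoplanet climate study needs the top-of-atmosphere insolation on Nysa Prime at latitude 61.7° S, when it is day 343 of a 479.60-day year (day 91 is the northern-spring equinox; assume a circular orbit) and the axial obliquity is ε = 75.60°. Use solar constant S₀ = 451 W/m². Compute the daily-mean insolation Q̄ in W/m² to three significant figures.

Q̄ ≈ 101 W/m²

Solar longitude: λ_s = 360° × (343 − 91)/479.60 = 189.158°.
sin δ = sin 75.60° × sin 189.158° = -0.15415, so δ = -8.868°.
cos H₀ = −tan(-61.7°) tan(-8.868°) = -0.2898, H₀ = 1.8648 rad.
Bracket: H₀ sin φ sin δ + cos φ cos δ sin H₀ = 1.8648×-0.88048×-0.15415 + 0.47409×0.98805×0.95710 = 0.253102 + 0.448329 = 0.701431.
Q̄ = (S₀/π) × [bracket] = (451/π) × 0.701431 = 100.7 W/m².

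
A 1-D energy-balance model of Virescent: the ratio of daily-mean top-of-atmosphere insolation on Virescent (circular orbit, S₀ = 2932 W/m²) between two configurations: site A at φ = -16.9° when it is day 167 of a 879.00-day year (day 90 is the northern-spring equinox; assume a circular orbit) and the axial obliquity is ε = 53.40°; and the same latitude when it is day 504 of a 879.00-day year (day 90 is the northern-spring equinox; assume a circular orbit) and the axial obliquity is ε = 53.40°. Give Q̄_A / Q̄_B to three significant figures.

— Configuration A (φ=-16.9°):
Solar longitude: λ_s = 360° × (167 − 90)/879.00 = 31.536°.
sin δ = sin 53.40° × sin 31.536° = 0.41990, so δ = +24.828°.
cos H₀ = −tan(-16.9°) tan(+24.828°) = 0.1406, H₀ = 1.4298 rad.
Bracket: H₀ sin φ sin δ + cos φ cos δ sin H₀ = 1.4298×-0.29070×0.41990 + 0.95681×0.90757×0.99007 = -0.174528 + 0.859749 = 0.685221.
Q̄ = (S₀/π) × [bracket] = (2932/π) × 0.685221 = 639.51 W/m².
— Configuration B (φ=-16.9°):
Solar longitude: λ_s = 360° × (504 − 90)/879.00 = 169.556°.
sin δ = sin 53.40° × sin 169.556° = 0.14553, so δ = +8.368°.
cos H₀ = −tan(-16.9°) tan(+8.368°) = 0.0447, H₀ = 1.5261 rad.
Bracket: H₀ sin φ sin δ + cos φ cos δ sin H₀ = 1.5261×-0.29070×0.14553 + 0.95681×0.98935×0.99900 = -0.064563 + 0.945673 = 0.881110.
Q̄ = (S₀/π) × [bracket] = (2932/π) × 0.881110 = 822.33 W/m².
Ratio Q̄_A / Q̄_B = 639.51 / 822.33 = 0.7777.

Q̄_A / Q̄_B ≈ 0.778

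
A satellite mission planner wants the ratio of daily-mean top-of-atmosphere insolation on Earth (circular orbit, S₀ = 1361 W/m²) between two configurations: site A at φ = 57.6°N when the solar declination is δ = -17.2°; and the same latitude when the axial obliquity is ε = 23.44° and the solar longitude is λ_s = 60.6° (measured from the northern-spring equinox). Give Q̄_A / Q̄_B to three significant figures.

— Configuration A (φ=+57.6°):
cos H₀ = −tan(+57.6°) tan(-17.200°) = 0.4878, H₀ = 1.0613 rad.
Bracket: H₀ sin φ sin δ + cos φ cos δ sin H₀ = 1.0613×0.84433×-0.29571 + 0.53583×0.95528×0.87297 = -0.264982 + 0.446845 = 0.181863.
Q̄ = (S₀/π) × [bracket] = (1361/π) × 0.181863 = 78.787 W/m².
— Configuration B (φ=+57.6°):
Solar declination: sin δ = sin ε · sin λ_s = sin 23.44° × sin 60.6° = 0.34656, so δ = +20.277°.
cos H₀ = −tan(+57.6°) tan(+20.277°) = -0.5822, H₀ = 2.1922 rad.
Bracket: H₀ sin φ sin δ + cos φ cos δ sin H₀ = 2.1922×0.84433×0.34656 + 0.53583×0.93803×0.81307 = 0.641462 + 0.408669 = 1.050131.
Q̄ = (S₀/π) × [bracket] = (1361/π) × 1.050131 = 454.94 W/m².
Ratio Q̄_A / Q̄_B = 78.787 / 454.94 = 0.1732.

Q̄_A / Q̄_B ≈ 0.173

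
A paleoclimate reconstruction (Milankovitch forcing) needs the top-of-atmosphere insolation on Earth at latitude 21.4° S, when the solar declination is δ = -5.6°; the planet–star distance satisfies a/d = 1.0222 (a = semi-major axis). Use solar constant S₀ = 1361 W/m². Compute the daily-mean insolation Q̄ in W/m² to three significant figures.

cos H₀ = −tan(-21.4°) tan(-5.600°) = -0.0384, H₀ = 1.6092 rad.
Bracket: H₀ sin φ sin δ + cos φ cos δ sin H₀ = 1.6092×-0.36488×-0.09758 + 0.93106×0.99523×0.99926 = 0.057296 + 0.925933 = 0.983229.
Inverse-square distance factor (a/d)² = 1.0222² = 1.044893.
Q̄ = (S₀/π) × 1.044893 × [bracket] = (1361/π) × 1.044893 × 0.983229 = 445.1 W/m².

Q̄ ≈ 445 W/m²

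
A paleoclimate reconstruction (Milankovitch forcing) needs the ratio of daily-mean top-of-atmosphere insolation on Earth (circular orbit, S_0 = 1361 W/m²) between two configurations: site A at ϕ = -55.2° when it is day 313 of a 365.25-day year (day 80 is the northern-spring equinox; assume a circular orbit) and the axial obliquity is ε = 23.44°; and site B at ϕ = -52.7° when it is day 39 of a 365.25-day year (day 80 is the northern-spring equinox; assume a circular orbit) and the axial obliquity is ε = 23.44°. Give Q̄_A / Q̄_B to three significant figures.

Q̄_A / Q̄_B ≈ 1.05

— Configuration A (ϕ=-55.2°):
Solar longitude: L_s = 360° × (313 − 80)/365.25 = 229.651°.
sin δ = sin 23.44° × sin 229.651° = -0.30316, so δ = -17.648°.
cos h₀ = −tan(-55.2°) tan(-17.648°) = -0.4577, h₀ = 2.0462 rad.
Bracket: h₀ sin ϕ sin δ + cos ϕ cos δ sin h₀ = 2.0462×-0.82115×-0.30316 + 0.57071×0.95294×0.88909 = 0.509381 + 0.483534 = 0.992915.
Q̄ = (S_0/π) × [bracket] = (1361/π) × 0.992915 = 430.15 W/m².
— Configuration B (ϕ=-52.7°):
Solar longitude: L_s = 360° × (39 − 80)/365.25 = -40.411°, i.e. -40.411° + 360° = 319.589°.
sin δ = sin 23.44° × sin 319.589° = -0.25787, so δ = -14.944°.
cos h₀ = −tan(-52.7°) tan(-14.944°) = -0.3504, h₀ = 1.9287 rad.
Bracket: h₀ sin ϕ sin δ + cos ϕ cos δ sin h₀ = 1.9287×-0.79547×-0.25787 + 0.60599×0.96618×0.93662 = 0.395630 + 0.548387 = 0.944017.
Q̄ = (S_0/π) × [bracket] = (1361/π) × 0.944017 = 408.97 W/m².
Ratio Q̄_A / Q̄_B = 430.15 / 408.97 = 1.052.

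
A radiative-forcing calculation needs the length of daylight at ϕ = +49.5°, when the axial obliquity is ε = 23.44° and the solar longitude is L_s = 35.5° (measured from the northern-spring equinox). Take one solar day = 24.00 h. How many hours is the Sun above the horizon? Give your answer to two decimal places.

Solar declination: sin δ = sin ε · sin L_s = sin 23.44° × sin 35.5° = 0.23100, so δ = +13.356°.
cos h₀ = −tan ϕ · tan δ = −tan(+49.5°) × tan(+13.356°) = -0.2780, so h₀ = 1.8525 rad = 106.14°.
Daylight = 2h₀/(2π) × 24.00 h = (1.8525/π) × 24.00 = 14.15 h.

14.15 h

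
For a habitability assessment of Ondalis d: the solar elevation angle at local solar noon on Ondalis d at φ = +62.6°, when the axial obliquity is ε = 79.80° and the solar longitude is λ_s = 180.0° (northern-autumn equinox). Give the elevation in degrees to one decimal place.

27.4°

Solar declination: sin δ = sin ε · sin λ_s = sin 79.80° × sin 180.0° = 0.00000, so δ = +0.000°.
At local noon the hour angle is zero, so the zenith angle equals |φ − δ| = |+62.6° − (+0.000°)| = 62.600°.
Elevation = 90° − 62.600° = 27.4°.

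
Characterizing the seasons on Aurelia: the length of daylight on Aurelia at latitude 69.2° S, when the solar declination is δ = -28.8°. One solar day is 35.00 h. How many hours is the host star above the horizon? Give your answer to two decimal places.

Sunrise equation: cos H₀ = −tan φ · tan δ = -1.4472 ≤ −1, so the host star never sets (polar day) and H₀ = π.
Daylight = 2H₀/(2π) × 35.00 h = (3.1416/π) × 35.00 = 35.00 h.

35.00 h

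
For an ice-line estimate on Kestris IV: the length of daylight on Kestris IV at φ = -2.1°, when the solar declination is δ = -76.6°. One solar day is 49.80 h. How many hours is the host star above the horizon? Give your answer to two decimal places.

cos H₀ = −tan φ · tan δ = −tan(-2.1°) × tan(-76.600°) = -0.1539, so H₀ = 1.7253 rad = 98.85°.
Daylight = 2H₀/(2π) × 49.80 h = (1.7253/π) × 49.80 = 27.35 h.

27.35 h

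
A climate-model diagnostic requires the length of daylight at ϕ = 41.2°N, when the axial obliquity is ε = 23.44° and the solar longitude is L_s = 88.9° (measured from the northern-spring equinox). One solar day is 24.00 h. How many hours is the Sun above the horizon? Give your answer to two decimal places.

Solar declination: sin δ = sin ε · sin L_s = sin 23.44° × sin 88.9° = 0.39772, so δ = +23.435°.
cos h₀ = −tan ϕ · tan δ = −tan(+41.2°) × tan(+23.435°) = -0.3795, so h₀ = 1.9600 rad = 112.30°.
Daylight = 2h₀/(2π) × 24.00 h = (1.9600/π) × 24.00 = 14.97 h.

14.97 h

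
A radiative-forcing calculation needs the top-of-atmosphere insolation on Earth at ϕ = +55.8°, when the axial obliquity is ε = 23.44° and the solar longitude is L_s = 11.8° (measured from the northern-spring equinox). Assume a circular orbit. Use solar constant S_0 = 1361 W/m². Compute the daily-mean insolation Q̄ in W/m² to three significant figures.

Solar declination: sin δ = sin ε · sin L_s = sin 23.44° × sin 11.8° = 0.08135, so δ = +4.666°.
cos h₀ = −tan(+55.8°) tan(+4.666°) = -0.1201, h₀ = 1.6912 rad.
Bracket: h₀ sin ϕ sin δ + cos ϕ cos δ sin h₀ = 1.6912×0.82708×0.08135 + 0.56208×0.99669×0.99276 = 0.113789 + 0.556164 = 0.669953.
Q̄ = (S_0/π) × [bracket] = (1361/π) × 0.669953 = 290.2 W/m².

Q̄ ≈ 290 W/m²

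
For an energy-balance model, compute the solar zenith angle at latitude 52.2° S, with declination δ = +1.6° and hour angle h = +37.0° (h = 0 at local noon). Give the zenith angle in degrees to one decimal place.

θ_z = 62.1°

cos θ_z = sin φ sin δ + cos φ cos δ cos h = -0.022062 + 0.489298 = 0.467236.
θ_z = arccos(0.467236) = 62.1°.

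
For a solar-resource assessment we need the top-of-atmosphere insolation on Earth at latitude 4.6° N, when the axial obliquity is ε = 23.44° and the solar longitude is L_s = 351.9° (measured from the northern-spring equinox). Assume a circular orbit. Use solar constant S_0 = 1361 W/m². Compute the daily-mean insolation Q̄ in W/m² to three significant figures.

Solar declination: sin δ = sin ε · sin L_s = sin 23.44° × sin 351.9° = -0.05605, so δ = -3.213°.
cos h₀ = −tan(+4.6°) tan(-3.213°) = 0.0045, h₀ = 1.5663 rad.
Bracket: h₀ sin ϕ sin δ + cos ϕ cos δ sin h₀ = 1.5663×0.08020×-0.05605 + 0.99678×0.99843×0.99999 = -0.007041 + 0.995205 = 0.988164.
Q̄ = (S_0/π) × [bracket] = (1361/π) × 0.988164 = 428.1 W/m².

Q̄ ≈ 428 W/m²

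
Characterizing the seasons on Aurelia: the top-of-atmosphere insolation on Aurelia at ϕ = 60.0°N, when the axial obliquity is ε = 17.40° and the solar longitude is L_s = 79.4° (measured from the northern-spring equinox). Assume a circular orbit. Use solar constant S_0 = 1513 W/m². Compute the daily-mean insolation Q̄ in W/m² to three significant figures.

Q̄ ≈ 456 W/m²

Solar declination: sin δ = sin ε · sin L_s = sin 17.40° × sin 79.4° = 0.29394, so δ = +17.094°.
cos h₀ = −tan(+60.0°) tan(+17.094°) = -0.5326, h₀ = 2.1325 rad.
Bracket: h₀ sin ϕ sin δ + cos ϕ cos δ sin h₀ = 2.1325×0.86603×0.29394 + 0.50000×0.95582×0.84634 = 0.542851 + 0.404474 = 0.947325.
Q̄ = (S_0/π) × [bracket] = (1513/π) × 0.947325 = 456.2 W/m².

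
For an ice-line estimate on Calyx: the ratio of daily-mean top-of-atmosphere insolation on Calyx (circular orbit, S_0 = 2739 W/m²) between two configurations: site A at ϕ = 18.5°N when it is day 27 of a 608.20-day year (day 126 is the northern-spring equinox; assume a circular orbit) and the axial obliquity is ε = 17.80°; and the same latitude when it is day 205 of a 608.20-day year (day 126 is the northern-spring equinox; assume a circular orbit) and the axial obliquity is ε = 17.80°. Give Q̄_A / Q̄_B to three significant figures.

Q̄_A / Q̄_B ≈ 0.760

— Configuration A (ϕ=+18.5°):
Solar longitude: L_s = 360° × (27 − 126)/608.20 = -58.599°, i.e. -58.599° + 360° = 301.401°.
sin δ = sin 17.80° × sin 301.401° = -0.26092, so δ = -15.125°.
cos h₀ = −tan(+18.5°) tan(-15.125°) = 0.0904, h₀ = 1.4802 rad.
Bracket: h₀ sin ϕ sin δ + cos ϕ cos δ sin h₀ = 1.4802×0.31730×-0.26092 + 0.94832×0.96536×0.99590 = -0.122546 + 0.911717 = 0.789171.
Q̄ = (S_0/π) × [bracket] = (2739/π) × 0.789171 = 688.04 W/m².
— Configuration B (ϕ=+18.5°):
Solar longitude: L_s = 360° × (205 − 126)/608.20 = 46.761°.
sin δ = sin 17.80° × sin 46.761° = 0.22270, so δ = +12.868°.
cos h₀ = −tan(+18.5°) tan(+12.868°) = -0.0764, h₀ = 1.6473 rad.
Bracket: h₀ sin ϕ sin δ + cos ϕ cos δ sin h₀ = 1.6473×0.31730×0.22270 + 0.94832×0.97489×0.99707 = 0.116403 + 0.921799 = 1.038202.
Q̄ = (S_0/π) × [bracket] = (2739/π) × 1.038202 = 905.16 W/m².
Ratio Q̄_A / Q̄_B = 688.04 / 905.16 = 0.7601.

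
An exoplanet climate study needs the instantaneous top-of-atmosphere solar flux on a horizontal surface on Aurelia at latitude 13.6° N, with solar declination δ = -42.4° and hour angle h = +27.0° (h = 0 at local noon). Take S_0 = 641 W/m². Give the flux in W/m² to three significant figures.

cos θ_z = sin ϕ sin δ + cos ϕ cos δ cos h = -0.158557 + 0.639520 = 0.480963.
Flux = S_0 · cos θ_z = 641 × 0.480963 = 308.3 W/m².

308 W/m²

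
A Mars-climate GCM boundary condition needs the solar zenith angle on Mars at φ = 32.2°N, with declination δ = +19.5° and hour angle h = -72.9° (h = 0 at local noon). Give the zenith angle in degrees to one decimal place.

θ_z = 65.6°

cos θ_z = sin φ sin δ + cos φ cos δ cos h = 0.177878 + 0.234543 = 0.412421.
θ_z = arccos(0.412421) = 65.6°.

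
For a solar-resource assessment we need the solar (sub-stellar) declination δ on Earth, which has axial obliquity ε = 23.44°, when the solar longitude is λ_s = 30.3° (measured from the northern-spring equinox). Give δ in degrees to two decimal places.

δ = +11.58°

sin δ = sin ε · sin λ_s = sin 23.44° × sin 30.3° = 0.200695.
δ = arcsin(0.200695) = +11.58°.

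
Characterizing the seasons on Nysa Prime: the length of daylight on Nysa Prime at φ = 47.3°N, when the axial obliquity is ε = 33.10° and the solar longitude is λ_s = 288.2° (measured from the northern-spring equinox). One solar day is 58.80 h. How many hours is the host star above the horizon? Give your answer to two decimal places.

15.97 h

Solar declination: sin δ = sin ε · sin λ_s = sin 33.10° × sin 288.2° = -0.51878, so δ = -31.251°.
cos H₀ = −tan φ · tan δ = −tan(+47.3°) × tan(-31.251°) = 0.6576, so H₀ = 0.8531 rad = 48.88°.
Daylight = 2H₀/(2π) × 58.80 h = (0.8531/π) × 58.80 = 15.97 h.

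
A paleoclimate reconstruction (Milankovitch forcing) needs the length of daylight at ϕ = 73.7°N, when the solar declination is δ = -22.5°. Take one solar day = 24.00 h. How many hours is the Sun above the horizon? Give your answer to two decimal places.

cos h₀ = −tan ϕ · tan δ = 1.4165 ≥ 1, so the Sun never rises (polar night) and h₀ = 0.
Daylight = 2h₀/(2π) × 24.00 h = (0.0000/π) × 24.00 = 0.00 h.

0.00 h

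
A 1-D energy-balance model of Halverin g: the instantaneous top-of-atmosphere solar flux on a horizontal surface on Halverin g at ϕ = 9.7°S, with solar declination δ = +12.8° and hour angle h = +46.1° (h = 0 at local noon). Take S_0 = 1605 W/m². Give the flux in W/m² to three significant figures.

cos θ_z = sin ϕ sin δ + cos ϕ cos δ cos h = -0.037329 + 0.666503 = 0.629174.
Flux = S_0 · cos θ_z = 1605 × 0.629174 = 1010 W/m².

1.01e+03 W/m²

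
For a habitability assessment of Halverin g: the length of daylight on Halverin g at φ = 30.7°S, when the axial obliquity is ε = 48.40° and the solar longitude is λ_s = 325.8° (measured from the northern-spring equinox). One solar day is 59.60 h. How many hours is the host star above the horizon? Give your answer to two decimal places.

Solar declination: sin δ = sin ε · sin λ_s = sin 48.40° × sin 325.8° = -0.42032, so δ = -24.855°.
cos H₀ = −tan φ · tan δ = −tan(-30.7°) × tan(-24.855°) = -0.2750, so H₀ = 1.8494 rad = 105.96°.
Daylight = 2H₀/(2π) × 59.60 h = (1.8494/π) × 59.60 = 35.09 h.

35.09 h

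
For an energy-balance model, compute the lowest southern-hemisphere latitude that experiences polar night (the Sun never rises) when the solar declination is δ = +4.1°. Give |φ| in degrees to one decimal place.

|φ| = 85.9°

Polar night requires cos H₀ = −tan φ tan δ ≥ 1, i.e. tan φ tan δ ≤ −1.
The boundary is |tan φ| · |tan δ| = 1, so |φ| = 90° − |δ| = 90° − 4.1° = 85.9° in the southern hemisphere.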